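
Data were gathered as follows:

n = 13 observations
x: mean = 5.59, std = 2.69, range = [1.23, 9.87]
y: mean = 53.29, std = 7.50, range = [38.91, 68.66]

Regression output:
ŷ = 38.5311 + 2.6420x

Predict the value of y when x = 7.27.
ŷ = 57.7384

Plug x = 7.27 into the fitted line:

ŷ = 38.5311 + 2.6420 × 7.27
ŷ = 38.5311 + 19.2073
ŷ = 57.7384

This is the fitted mean response at that x — an individual observation would come with a wider prediction interval.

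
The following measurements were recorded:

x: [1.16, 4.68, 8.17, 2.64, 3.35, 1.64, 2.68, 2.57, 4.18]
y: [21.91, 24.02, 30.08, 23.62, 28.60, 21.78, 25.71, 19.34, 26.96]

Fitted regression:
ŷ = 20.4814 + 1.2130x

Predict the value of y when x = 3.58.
ŷ = 24.8239

To predict y for x = 3.58, substitute into the regression equation:

ŷ = 20.4814 + 1.2130 × 3.58
ŷ = 20.4814 + 4.3425
ŷ = 24.8239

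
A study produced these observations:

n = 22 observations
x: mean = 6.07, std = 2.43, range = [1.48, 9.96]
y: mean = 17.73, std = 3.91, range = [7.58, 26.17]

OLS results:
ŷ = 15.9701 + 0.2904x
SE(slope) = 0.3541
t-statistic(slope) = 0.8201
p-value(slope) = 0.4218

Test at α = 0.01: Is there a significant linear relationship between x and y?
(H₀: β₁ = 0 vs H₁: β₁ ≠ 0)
Fail to reject H₀: p-value = 0.4218 ≥ α = 0.01. The linear relationship is not significant at the 1% level.

Hypothesis test for the slope coefficient:

H₀: β₁ = 0 (no linear relationship)
H₁: β₁ ≠ 0 (linear relationship exists)

Test statistic: t = β̂₁ / SE(β̂₁) = 0.2904 / 0.3541 = 0.8201

With df = 20, the two-sided p-value for |t| = 0.8201 is 0.4218.

Decision rule: reject H₀ if p-value < α.
p-value = 0.4218 ≥ α = 0.01 → fail to reject H₀.

Conclusion: the linear association between x and y is not significant at the 1% level.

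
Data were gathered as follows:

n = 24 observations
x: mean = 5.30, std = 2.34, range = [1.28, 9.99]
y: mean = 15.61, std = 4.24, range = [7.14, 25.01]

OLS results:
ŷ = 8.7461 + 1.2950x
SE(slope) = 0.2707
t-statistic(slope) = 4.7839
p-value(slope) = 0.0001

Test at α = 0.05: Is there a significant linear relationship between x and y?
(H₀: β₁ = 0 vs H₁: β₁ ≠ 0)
Reject H₀: p-value = 0.0001 < α = 0.05. The linear relationship is significant at the 5% level.

Hypothesis test for the slope coefficient:

H₀: β₁ = 0 (no linear relationship)
H₁: β₁ ≠ 0 (linear relationship exists)

Test statistic: t = β̂₁ / SE(β̂₁) = 1.2950 / 0.2707 = 4.7839

With df = 22, the two-sided p-value for |t| = 4.7839 is 0.0001.

Decision rule: reject H₀ if p-value < α.
p-value = 0.0001 < α = 0.05 → reject H₀.

Conclusion: the linear association between x and y is significant at the 5% level.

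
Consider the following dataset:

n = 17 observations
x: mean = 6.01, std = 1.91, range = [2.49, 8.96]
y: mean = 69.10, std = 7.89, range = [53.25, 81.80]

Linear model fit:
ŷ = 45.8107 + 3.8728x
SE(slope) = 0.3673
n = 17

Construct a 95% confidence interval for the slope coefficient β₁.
The 95% CI for β₁ is (3.0899, 4.6557)

Confidence interval for the slope:

The 95% CI for β₁ is: β̂₁ ± t*(α/2, n-2) × SE(β̂₁)

Step 1: Find critical t-value
- Confidence level = 0.95
- Degrees of freedom = n - 2 = 17 - 2 = 15
- t*(α/2, 15) = 2.1314

Step 2: Calculate margin of error
Margin = 2.1314 × 0.3673 = 0.7829

Step 3: Construct interval
CI = 3.8728 ± 0.7829
CI = (3.0899, 4.6557)

Interpretation: each one-unit increase in x is associated with a change in mean y of between 3.0899 and 4.6557, with 95% confidence.
Since 0 is outside the interval, a two-sided test at α = 0.05 would reject H₀: β₁ = 0.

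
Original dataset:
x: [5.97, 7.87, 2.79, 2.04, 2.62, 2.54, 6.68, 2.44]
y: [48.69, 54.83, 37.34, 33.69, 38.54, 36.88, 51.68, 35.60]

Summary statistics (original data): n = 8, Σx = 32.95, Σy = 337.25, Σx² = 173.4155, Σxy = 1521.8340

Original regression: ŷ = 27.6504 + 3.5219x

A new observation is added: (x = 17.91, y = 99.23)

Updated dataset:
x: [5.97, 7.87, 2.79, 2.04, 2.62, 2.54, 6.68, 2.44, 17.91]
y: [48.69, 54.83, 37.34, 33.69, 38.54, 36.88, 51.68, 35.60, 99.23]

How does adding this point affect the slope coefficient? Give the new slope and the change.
The slope changes from 3.5219 to 4.0260 (change of +0.5041, or +14.3%).

The new point has HIGH LEVERAGE: x = 17.91 is far from the original mean x̄ = 32.95/8 ≈ 4.12 (original range [2.04, 7.87]).

Step 1: Update the sums with the new point (n goes from 8 to 9)
Σx  = 32.95 + 17.91 = 50.86
Σy  = 337.25 + 99.23 = 436.48
Σx² = 173.4155 + 17.91² = 173.4155 + 320.7681 = 494.1836
Σxy = 1521.8340 + 17.91×99.23 = 1521.8340 + 1777.2093 = 3299.0433

Step 2: Recompute the slope with b₁ = (nΣxy − ΣxΣy) / (nΣx² − (Σx)²)
Numerator   = 9×3299.0433 − 50.86×436.48 = 29691.3897 − 22199.3728 = 7492.0169
Denominator = 9×494.1836 − 50.86² = 4447.6524 − 2586.7396 = 1860.9128
b₁(new) = 7492.0169 / 1860.9128 = 4.0260

(Same formula on the original sums: (8×1521.8340 − 32.95×337.25) / (8×173.4155 − 32.95²) = 1062.2845 / 301.6215 = 3.5219, matching the given fit.)

Step 3: Change in slope
Δβ₁ = 4.0260 − 3.5219 = +0.5041
Relative change = +0.5041 / 3.5219 × 100% = +14.3%
→ the slope increases when the point is added.

A high-leverage point only changes the slope if it is off the original line; here y = 99.23 is above the original trend, so the slope increases.
In practice: investigate whether it comes from the same population as the rest of the sample.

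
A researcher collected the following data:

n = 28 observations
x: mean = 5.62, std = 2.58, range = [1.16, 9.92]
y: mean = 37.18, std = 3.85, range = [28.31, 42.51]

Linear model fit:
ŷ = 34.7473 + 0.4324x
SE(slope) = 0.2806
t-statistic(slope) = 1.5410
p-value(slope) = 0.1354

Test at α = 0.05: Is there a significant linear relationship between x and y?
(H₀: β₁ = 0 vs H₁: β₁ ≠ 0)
p-value = 0.1354 ≥ α = 0.05, so we fail to reject H₀. The relationship is not significant.

Hypothesis test for the slope coefficient:

H₀: β₁ = 0 (no linear relationship)
H₁: β₁ ≠ 0 (linear relationship exists)

Test statistic: t = β̂₁ / SE(β̂₁) = 0.4324 / 0.2806 = 1.5410

The p-value (0.1354) is the probability, under H₀, of a t-statistic at least as extreme as |t| = 1.5410 (two-sided, df = n − 2 = 26).

Decision rule: reject H₀ if p-value < α.
p-value = 0.1354 ≥ α = 0.05 → fail to reject H₀.

At α = 0.05 the data do not provide convincing evidence of a nonzero slope.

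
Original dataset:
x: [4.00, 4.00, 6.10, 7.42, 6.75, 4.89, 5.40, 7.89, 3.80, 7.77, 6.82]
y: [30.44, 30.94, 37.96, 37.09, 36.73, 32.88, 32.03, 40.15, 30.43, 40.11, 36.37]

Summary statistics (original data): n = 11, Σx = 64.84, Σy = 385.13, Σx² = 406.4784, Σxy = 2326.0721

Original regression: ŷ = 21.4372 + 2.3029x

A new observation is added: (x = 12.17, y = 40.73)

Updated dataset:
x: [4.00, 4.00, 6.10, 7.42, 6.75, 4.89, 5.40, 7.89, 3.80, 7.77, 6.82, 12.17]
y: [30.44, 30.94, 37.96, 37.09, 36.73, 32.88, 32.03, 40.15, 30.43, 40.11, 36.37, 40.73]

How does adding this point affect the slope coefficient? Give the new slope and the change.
Adding the point moves β₁ from 2.3029 to 1.4708, i.e. it decreases by 0.8321 (-36.1%).

x = 12.17 lies well outside the original x-range [3.80, 7.89] (x̄ ≈ 5.89), so this observation has high leverage and can move the slope substantially.

Step 1: Update the sums with the new point (n goes from 11 to 12)
Σx  = 64.84 + 12.17 = 77.01
Σy  = 385.13 + 40.73 = 425.86
Σx² = 406.4784 + 12.17² = 406.4784 + 148.1089 = 554.5873
Σxy = 2326.0721 + 12.17×40.73 = 2326.0721 + 495.6841 = 2821.7562

Step 2: Recompute the slope with b₁ = (nΣxy − ΣxΣy) / (nΣx² − (Σx)²)
Numerator   = 12×2821.7562 − 77.01×425.86 = 33861.0744 − 32795.4786 = 1065.5958
Denominator = 12×554.5873 − 77.01² = 6655.0476 − 5930.5401 = 724.5075
b₁(new) = 1065.5958 / 724.5075 = 1.4708

(Same formula on the original sums: (11×2326.0721 − 64.84×385.13) / (11×406.4784 − 64.84²) = 614.9639 / 267.0368 = 2.3029, matching the given fit.)

Step 3: Change in slope
Δβ₁ = 1.4708 − 2.3029 = -0.8321
Relative change = -0.8321 / 2.3029 × 100% = -36.1%
→ the slope decreases when the point is added.

Because the point sits below the extension of the original line at a high-leverage x, it tilts the fit down.
In practice: check such a point for data-entry or measurement error; investigate whether it comes from the same population as the rest of the sample.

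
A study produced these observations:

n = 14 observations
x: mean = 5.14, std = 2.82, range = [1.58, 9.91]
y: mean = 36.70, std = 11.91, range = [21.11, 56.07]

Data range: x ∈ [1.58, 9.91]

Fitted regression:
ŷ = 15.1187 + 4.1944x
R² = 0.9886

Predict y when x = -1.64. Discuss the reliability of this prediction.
ŷ = 8.2399 (extrapolation — x = -1.64 lies outside [1.58, 9.91], so reliability is low).

Prediction calculation:
ŷ = 15.1187 + 4.1944 × (-1.64)
ŷ = 8.2399

Reliability:
- Data range: x ∈ [1.58, 9.91]
- Prediction point: x = -1.64 is 3.22 units below the observed range → this is EXTRAPOLATION, not interpolation

Why that matters here:
- There are no observations near this x to validate the fitted line there
- Real relationships often flatten, saturate, or turn nonlinear at extremes
- The linear relationship may not hold outside the observed range

A defensible statement: 'if the linear trend continued to x = -1.64, y would be about 8.2399' — the premise is untested.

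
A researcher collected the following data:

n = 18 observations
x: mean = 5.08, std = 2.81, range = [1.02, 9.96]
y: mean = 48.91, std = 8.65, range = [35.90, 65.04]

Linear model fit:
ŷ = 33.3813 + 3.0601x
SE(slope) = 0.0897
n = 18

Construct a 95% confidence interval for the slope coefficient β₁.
The 95% CI for β₁ is (2.8699, 3.2503)

Confidence interval for the slope:

The 95% CI for β₁ is: β̂₁ ± t*(α/2, n-2) × SE(β̂₁)

Step 1: Find critical t-value
- Confidence level = 0.95
- Degrees of freedom = n - 2 = 18 - 2 = 16
- t*(α/2, 16) = 2.1199

Step 2: Calculate margin of error
Margin = 2.1199 × 0.0897 = 0.1902

Step 3: Construct interval
CI = 3.0601 ± 0.1902
CI = (2.8699, 3.2503)

Interpretation: intervals built this way capture the true β₁ in 95% of repeated samples; here the plausible range for the per-unit effect of x on y is 2.8699 to 3.2503.
Both endpoints are positive, so the data support a genuinely positive slope at this confidence level.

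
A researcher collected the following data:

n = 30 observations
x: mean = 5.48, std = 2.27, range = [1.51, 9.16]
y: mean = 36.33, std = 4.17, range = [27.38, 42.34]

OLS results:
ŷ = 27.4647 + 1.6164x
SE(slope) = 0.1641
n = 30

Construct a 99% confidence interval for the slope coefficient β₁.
The 99% CI for β₁ is (1.1629, 2.0699)

Confidence interval for the slope:

The 99% CI for β₁ is: β̂₁ ± t*(α/2, n-2) × SE(β̂₁)

Step 1: Find critical t-value
- Confidence level = 0.99
- Degrees of freedom = n - 2 = 30 - 2 = 28
- t*(α/2, 28) = 2.7633

Step 2: Calculate margin of error
Margin = 2.7633 × 0.1641 = 0.4535

Step 3: Construct interval
CI = 1.6164 ± 0.4535
CI = (1.1629, 2.0699)

Interpretation: each one-unit increase in x is associated with a change in mean y of between 1.1629 and 2.0699, with 99% confidence.
Both endpoints are positive, so the data support a genuinely positive slope at this confidence level.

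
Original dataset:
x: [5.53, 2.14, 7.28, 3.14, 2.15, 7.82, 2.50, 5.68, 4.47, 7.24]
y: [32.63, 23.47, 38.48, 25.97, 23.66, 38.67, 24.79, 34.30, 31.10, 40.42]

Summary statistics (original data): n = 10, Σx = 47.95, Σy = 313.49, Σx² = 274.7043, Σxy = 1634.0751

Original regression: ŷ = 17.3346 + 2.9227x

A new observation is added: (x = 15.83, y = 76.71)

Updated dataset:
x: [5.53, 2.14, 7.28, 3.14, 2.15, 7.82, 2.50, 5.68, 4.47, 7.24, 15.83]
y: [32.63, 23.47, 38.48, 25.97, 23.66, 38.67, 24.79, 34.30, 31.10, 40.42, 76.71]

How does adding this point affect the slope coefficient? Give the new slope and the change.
Adding the point moves β₁ from 2.9227 to 3.7685, i.e. it increases by 0.8458 (+28.9%).

x = 15.83 lies well outside the original x-range [2.14, 7.82] (x̄ ≈ 4.80), so this observation has high leverage and can move the slope substantially.

Step 1: Update the sums with the new point (n goes from 10 to 11)
Σx  = 47.95 + 15.83 = 63.78
Σy  = 313.49 + 76.71 = 390.20
Σx² = 274.7043 + 15.83² = 274.7043 + 250.5889 = 525.2932
Σxy = 1634.0751 + 15.83×76.71 = 1634.0751 + 1214.3193 = 2848.3944

Step 2: Recompute the slope with b₁ = (nΣxy − ΣxΣy) / (nΣx² − (Σx)²)
Numerator   = 11×2848.3944 − 63.78×390.20 = 31332.3384 − 24886.9560 = 6445.3824
Denominator = 11×525.2932 − 63.78² = 5778.2252 − 4067.8884 = 1710.3368
b₁(new) = 6445.3824 / 1710.3368 = 3.7685

(Same formula on the original sums: (10×1634.0751 − 47.95×313.49) / (10×274.7043 − 47.95²) = 1308.9055 / 447.8405 = 2.9227, matching the given fit.)

Step 3: Change in slope
Δβ₁ = 3.7685 − 2.9227 = +0.8458
Relative change = +0.8458 / 2.9227 × 100% = +28.9%
→ the slope increases when the point is added.

Because the point sits above the extension of the original line at a high-leverage x, it tilts the fit up.
In practice: examine leverage (hᵢ) and Cook's distance rather than deleting it automatically; refit with and without it and report both if conclusions differ.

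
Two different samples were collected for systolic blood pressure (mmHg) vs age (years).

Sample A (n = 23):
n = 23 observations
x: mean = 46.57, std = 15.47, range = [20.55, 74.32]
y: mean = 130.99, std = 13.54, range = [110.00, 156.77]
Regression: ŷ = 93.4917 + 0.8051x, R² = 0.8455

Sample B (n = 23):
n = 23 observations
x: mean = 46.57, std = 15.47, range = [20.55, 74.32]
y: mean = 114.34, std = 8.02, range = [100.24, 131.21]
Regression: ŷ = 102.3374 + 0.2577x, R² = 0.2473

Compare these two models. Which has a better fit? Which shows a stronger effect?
Model A has the better fit (R² = 0.8455 vs 0.2473). Model A shows the stronger effect (|β₁| = 0.8051 vs 0.2577).

Model Comparison:

Goodness of fit (R²):
- Model A: R² = 0.8455 → 84.55% of variance in blood pressure explained
- Model B: R² = 0.2473 → 24.73% of variance in blood pressure explained
- 0.8455 > 0.2473 → Model A has the better fit

Strength of effect — compare |β₁|:
- Model A: β₁ = 0.8051 → predicted blood pressure rises 0.8051 mmHg per additional year of age
- Model B: β₁ = 0.2577 → predicted blood pressure rises 0.2577 mmHg per additional year of age
- |0.8051| > |0.2577| → Model A shows the stronger marginal effect

Note: A steeper slope doesn't make a better model if the scatter around the line is large.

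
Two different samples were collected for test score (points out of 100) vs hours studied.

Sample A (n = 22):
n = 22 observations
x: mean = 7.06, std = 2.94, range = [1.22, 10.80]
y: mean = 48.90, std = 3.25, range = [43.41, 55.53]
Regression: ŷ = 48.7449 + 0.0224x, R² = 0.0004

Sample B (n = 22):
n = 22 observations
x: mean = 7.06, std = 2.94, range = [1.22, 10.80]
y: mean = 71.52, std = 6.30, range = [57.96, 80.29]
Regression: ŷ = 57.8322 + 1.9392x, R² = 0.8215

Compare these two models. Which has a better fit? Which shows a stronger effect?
Model B has the better fit (R² = 0.8215 vs 0.0004). Model B shows the stronger effect (|β₁| = 1.9392 vs 0.0224).

Model Comparison:

Fit — compare R²:
- Model A: R² = 0.0004 → 0.04% of variance in test score explained
- Model B: R² = 0.8215 → 82.15% of variance in test score explained
- 0.8215 > 0.0004 → Model B has the better fit

Which has the larger per-hour effect? (|β₁|)
- Model A: β₁ = 0.0224 → predicted test score rises 0.0224 points per additional hour of study time
- Model B: β₁ = 1.9392 → predicted test score rises 1.9392 points per additional hour of study time
- |0.0224| < |1.9392| → Model B shows the stronger marginal effect

Note: The two samples could reflect different populations, time periods, or measurement quality.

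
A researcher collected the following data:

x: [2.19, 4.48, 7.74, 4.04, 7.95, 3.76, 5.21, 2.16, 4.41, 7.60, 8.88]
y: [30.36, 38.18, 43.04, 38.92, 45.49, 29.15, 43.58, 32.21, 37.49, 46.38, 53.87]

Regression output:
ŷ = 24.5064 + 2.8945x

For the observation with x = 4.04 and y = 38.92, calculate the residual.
Residual = 2.7198

The residual is the difference between the actual value and the predicted value:

Residual = y - ŷ

Step 1: Calculate predicted value
ŷ = 24.5064 + 2.8945 × 4.04
ŷ = 36.2002

Step 2: Calculate residual
Residual = 38.92 - 36.2002
Residual = 2.7198

The residual is positive, so the observed y = 38.92 sits above the regression line (the line underestimates it by 2.7198).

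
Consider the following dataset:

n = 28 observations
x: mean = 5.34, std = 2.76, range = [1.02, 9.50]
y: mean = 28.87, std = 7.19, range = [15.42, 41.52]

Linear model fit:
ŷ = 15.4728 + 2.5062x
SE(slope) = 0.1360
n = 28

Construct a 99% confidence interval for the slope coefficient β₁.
The 99% CI for β₁ is (2.1283, 2.8841)

Confidence interval for the slope:

The 99% CI for β₁ is: β̂₁ ± t*(α/2, n-2) × SE(β̂₁)

Step 1: Find critical t-value
- Confidence level = 0.99
- Degrees of freedom = n - 2 = 28 - 2 = 26
- t*(α/2, 26) = 2.7787

Step 2: Calculate margin of error
Margin = 2.7787 × 0.1360 = 0.3779

Step 3: Construct interval
CI = 2.5062 ± 0.3779
CI = (2.1283, 2.8841)

Interpretation: intervals built this way capture the true β₁ in 99% of repeated samples; here the plausible range for the per-unit effect of x on y is 2.1283 to 2.8841.
Both endpoints are positive, so the data support a genuinely positive slope at this confidence level.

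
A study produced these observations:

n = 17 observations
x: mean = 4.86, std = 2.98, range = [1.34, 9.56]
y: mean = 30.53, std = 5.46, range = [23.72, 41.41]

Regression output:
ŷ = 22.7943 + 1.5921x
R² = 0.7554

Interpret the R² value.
About 75.54% of the variability in y is accounted for by the regression on x (R² = 0.7554) — a strong linear fit.

R² = 1 − SS_res/SS_tot compares the residual scatter to the total scatter of y about its mean.

Here R² = 0.7554:
- Explained: 75.54% of the variation in y
- Unexplained (residual): 100% − 75.54% = 24.46%
- Rule of thumb (below 0.3 weak; 0.3 to below 0.7 moderate; 0.7 and above strong) → strong

Note: R² never decreases when predictors are added, so it should not be used alone to compare models of different size.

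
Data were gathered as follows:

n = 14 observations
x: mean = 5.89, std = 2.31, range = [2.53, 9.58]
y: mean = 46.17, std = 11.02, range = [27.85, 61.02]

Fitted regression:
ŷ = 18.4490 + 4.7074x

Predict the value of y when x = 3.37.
ŷ = 34.3129

x = 3.37 lies inside the observed range [2.53, 9.58], so the fitted equation applies directly:

ŷ = 18.4490 + 4.7074 × 3.37
ŷ = 18.4490 + 15.8639
ŷ = 34.3129

This is the fitted mean response at that x — an individual observation would come with a wider prediction interval.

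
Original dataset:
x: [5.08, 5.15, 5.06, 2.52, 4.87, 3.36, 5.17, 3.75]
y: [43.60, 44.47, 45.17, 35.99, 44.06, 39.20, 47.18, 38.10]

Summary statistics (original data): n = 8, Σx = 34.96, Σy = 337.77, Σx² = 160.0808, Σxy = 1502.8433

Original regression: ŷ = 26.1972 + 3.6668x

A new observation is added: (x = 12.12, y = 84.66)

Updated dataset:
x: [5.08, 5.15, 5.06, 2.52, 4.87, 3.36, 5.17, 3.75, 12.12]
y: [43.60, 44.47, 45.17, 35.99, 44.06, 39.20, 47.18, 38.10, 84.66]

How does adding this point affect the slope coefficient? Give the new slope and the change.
Adding the point moves β₁ from 3.6668 to 5.2582, i.e. it increases by 1.5914 (+43.4%).

The new point has HIGH LEVERAGE: x = 12.12 is far from the original mean x̄ = 34.96/8 ≈ 4.37 (original range [2.52, 5.17]).

Step 1: Update the sums with the new point (n goes from 8 to 9)
Σx  = 34.96 + 12.12 = 47.08
Σy  = 337.77 + 84.66 = 422.43
Σx² = 160.0808 + 12.12² = 160.0808 + 146.8944 = 306.9752
Σxy = 1502.8433 + 12.12×84.66 = 1502.8433 + 1026.0792 = 2528.9225

Step 2: Recompute the slope with b₁ = (nΣxy − ΣxΣy) / (nΣx² − (Σx)²)
Numerator   = 9×2528.9225 − 47.08×422.43 = 22760.3025 − 19888.0044 = 2872.2981
Denominator = 9×306.9752 − 47.08² = 2762.7768 − 2216.5264 = 546.2504
b₁(new) = 2872.2981 / 546.2504 = 5.2582

(Same formula on the original sums: (8×1502.8433 − 34.96×337.77) / (8×160.0808 − 34.96²) = 214.3072 / 58.4448 = 3.6668, matching the given fit.)

Step 3: Change in slope
Δβ₁ = 5.2582 − 3.6668 = +1.5914
Relative change = +1.5914 / 3.6668 × 100% = +43.4%
→ the slope increases when the point is added.

Because the point sits above the extension of the original line at a high-leverage x, it tilts the fit up.
In practice: check such a point for data-entry or measurement error; examine leverage (hᵢ) and Cook's distance rather than deleting it automatically.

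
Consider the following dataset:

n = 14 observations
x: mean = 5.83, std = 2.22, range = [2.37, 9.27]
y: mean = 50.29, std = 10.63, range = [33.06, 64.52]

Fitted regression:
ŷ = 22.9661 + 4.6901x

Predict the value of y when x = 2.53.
ŷ = 34.8321

Plug x = 2.53 into the fitted line:

ŷ = 22.9661 + 4.6901 × 2.53
ŷ = 22.9661 + 11.8660
ŷ = 34.8321

This is the fitted mean response at that x — an individual observation would come with a wider prediction interval.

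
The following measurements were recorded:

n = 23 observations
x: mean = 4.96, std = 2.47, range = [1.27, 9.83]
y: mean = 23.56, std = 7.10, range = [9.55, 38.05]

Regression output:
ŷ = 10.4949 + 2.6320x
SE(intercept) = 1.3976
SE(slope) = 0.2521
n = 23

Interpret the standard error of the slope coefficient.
SE(β̂₁) = 0.2521 is the estimated standard deviation of the slope estimate across repeated samples; relative to β̂₁ = 2.6320 that is 9.6%, a precise estimate.

SE(β̂₁) = 0.2521 says: if we drew many samples of n = 23 from the same population and refit each time, the fitted slopes would scatter with a standard deviation of roughly 0.2521 around the true β₁.

Relative precision:
- SE / |β̂₁| = 0.2521 / 2.6320 = 9.6%
- Rule of thumb (under 20%: precise; 20% to under 50%: moderately precise; 50% or more: imprecise) → precise

Link to interval estimation: a confidence interval for β₁ is β̂₁ ± t* × 0.2521, so SE sets the half-width per unit of t*.

What drives SE(β̂₁): more residual scatter → larger SE; larger n (here n = 23) → smaller SE.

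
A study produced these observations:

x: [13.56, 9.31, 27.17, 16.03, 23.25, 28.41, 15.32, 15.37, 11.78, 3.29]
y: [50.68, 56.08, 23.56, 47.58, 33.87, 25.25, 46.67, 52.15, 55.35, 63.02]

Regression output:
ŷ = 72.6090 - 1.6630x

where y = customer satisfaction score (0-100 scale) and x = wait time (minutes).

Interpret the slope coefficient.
For each additional minute of wait time, predicted satisfaction score decreases by approximately 1.6630 points.

The slope β₁ = -1.6630 gives the rate at which the fitted satisfaction score changes with wait time.

Interpretation:
- Wait time up by 1 minute → predicted satisfaction score decreases by 1.6630 points
- This is a linear approximation: the same per-unit change is assumed across the whole observed x range

(β₀ = 72.6090 is the fitted value at x = 0 and is not part of the slope interpretation.)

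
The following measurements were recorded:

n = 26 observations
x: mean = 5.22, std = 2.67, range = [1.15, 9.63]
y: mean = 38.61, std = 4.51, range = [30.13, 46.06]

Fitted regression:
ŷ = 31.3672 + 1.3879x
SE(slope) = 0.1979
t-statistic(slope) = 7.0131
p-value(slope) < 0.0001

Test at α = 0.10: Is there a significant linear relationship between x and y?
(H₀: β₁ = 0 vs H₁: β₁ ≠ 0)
Since p-value < 0.0001 < α = 0.10, reject H₀ — the slope is significantly different from 0.

Hypothesis test for the slope coefficient:

H₀: β₁ = 0 (no linear relationship)
H₁: β₁ ≠ 0 (linear relationship exists)

Test statistic: t = β̂₁ / SE(β̂₁) = 1.3879 / 0.1979 = 7.0131

p < 0.0001: how often a slope estimate this far from 0 (in SE units) would arise by chance if β₁ were truly 0.

Decision rule: reject H₀ if p-value < α.
p-value < 0.0001 < α = 0.10 → reject H₀.

At α = 0.10 the data do provide convincing evidence of a nonzero slope.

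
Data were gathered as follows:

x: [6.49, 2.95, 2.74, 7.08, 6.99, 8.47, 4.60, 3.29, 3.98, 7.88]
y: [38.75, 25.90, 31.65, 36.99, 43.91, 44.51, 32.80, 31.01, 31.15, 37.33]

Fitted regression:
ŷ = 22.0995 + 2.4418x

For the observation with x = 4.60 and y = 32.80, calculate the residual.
Residual = -0.5318

The residual is the difference between the actual value and the predicted value:

Residual = y - ŷ

Step 1: Calculate predicted value
ŷ = 22.0995 + 2.4418 × 4.60
ŷ = 33.3318

Step 2: Calculate residual
Residual = 32.80 - 33.3318
Residual = -0.5318

Interpretation: the model overestimates the actual value by 0.5318 at this point (negative residual → observation lies below the fitted line).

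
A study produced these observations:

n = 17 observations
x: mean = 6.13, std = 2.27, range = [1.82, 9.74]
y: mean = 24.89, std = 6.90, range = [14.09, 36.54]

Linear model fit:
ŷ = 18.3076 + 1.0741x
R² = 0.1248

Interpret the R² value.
About 12.48% of the variability in y is accounted for by the regression on x (R² = 0.1248) — a weak linear fit.

R² (coefficient of determination) measures the proportion of variance in y explained by the regression model.

Here R² = 0.1248:
- Explained: 12.48% of the variation in y
- Unexplained (residual): 100% − 12.48% = 87.52%
- Rule of thumb (below 0.3 weak; 0.3 to below 0.7 moderate; 0.7 and above strong) → weak

Note: R² says nothing about causation, and a high R² does not by itself mean the linear form is appropriate — check the residuals.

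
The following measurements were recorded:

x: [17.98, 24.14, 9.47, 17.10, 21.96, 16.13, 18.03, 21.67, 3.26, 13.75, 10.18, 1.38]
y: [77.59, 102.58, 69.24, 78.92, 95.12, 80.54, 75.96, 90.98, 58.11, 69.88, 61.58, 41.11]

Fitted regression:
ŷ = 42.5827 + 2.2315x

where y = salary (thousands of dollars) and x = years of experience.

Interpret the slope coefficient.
An increase of one year in experience is associated with a 2.2315 thousand dollars increase in predicted salary.

The slope β₁ = 2.2315 gives the rate at which the fitted salary changes with experience.

Interpretation:
- Experience up by 1 year → predicted salary increases by 2.2315 thousand dollars
- The effect is assumed constant over the observed range of x (linearity)

The intercept β₀ = 42.5827 is the predicted salary when experience = 0; since the smallest observed x is 1.38, this is an extrapolation and mainly anchors the line.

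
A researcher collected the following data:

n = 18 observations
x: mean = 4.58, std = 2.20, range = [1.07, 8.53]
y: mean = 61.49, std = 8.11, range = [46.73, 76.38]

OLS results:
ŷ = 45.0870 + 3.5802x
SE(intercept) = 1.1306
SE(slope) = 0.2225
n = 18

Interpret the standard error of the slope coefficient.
SE(β̂₁) = 0.2225 is the estimated standard deviation of the slope estimate across repeated samples; relative to β̂₁ = 3.5802 that is 6.2%, a precise estimate.

SE(β̂₁) = 0.2225 says: if we drew many samples of n = 18 from the same population and refit each time, the fitted slopes would scatter with a standard deviation of roughly 0.2225 around the true β₁.

Relative precision:
- SE / |β̂₁| = 0.2225 / 3.5802 = 6.2%
- Rule of thumb (under 20%: precise; 20% to under 50%: moderately precise; 50% or more: imprecise) → precise

Link to the t-test: t = β̂₁ / SE(β̂₁) = 3.5802 / 0.2225 = 16.0908, the statistic for H₀: β₁ = 0.

What drives SE(β̂₁): wider spread of x values → smaller SE; more residual scatter → larger SE; larger n (here n = 18) → smaller SE.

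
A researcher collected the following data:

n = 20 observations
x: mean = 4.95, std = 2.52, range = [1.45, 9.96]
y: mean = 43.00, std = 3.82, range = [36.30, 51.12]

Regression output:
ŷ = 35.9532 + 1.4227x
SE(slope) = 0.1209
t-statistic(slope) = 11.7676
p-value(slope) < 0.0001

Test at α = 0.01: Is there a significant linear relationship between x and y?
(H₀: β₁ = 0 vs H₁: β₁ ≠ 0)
Reject H₀: p-value < 0.0001 < α = 0.01. The linear relationship is significant at the 1% level.

Hypothesis test for the slope coefficient:

H₀: β₁ = 0 (no linear relationship)
H₁: β₁ ≠ 0 (linear relationship exists)

Test statistic: t = β̂₁ / SE(β̂₁) = 1.4227 / 0.1209 = 11.7676

The p-value (<0.0001) is the probability, under H₀, of a t-statistic at least as extreme as |t| = 11.7676 (two-sided, df = n − 2 = 18).

Decision rule: reject H₀ if p-value < α.
p-value < 0.0001 < α = 0.01 → reject H₀.

Conclusion: the linear association between x and y is significant at the 1% level.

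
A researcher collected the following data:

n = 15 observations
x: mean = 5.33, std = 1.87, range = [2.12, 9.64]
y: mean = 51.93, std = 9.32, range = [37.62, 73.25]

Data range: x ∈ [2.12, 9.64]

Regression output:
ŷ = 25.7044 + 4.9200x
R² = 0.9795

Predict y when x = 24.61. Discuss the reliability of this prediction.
ŷ = 146.7856 (extrapolation — x = 24.61 lies outside [2.12, 9.64], so reliability is low).

Prediction calculation:
ŷ = 25.7044 + 4.9200 × 24.61
ŷ = 146.7856

Reliability:
- Data range: x ∈ [2.12, 9.64]
- Prediction point: x = 24.61 is 14.97 units above the observed range → this is EXTRAPOLATION, not interpolation

Why that matters here:
- The linear relationship may not hold outside the observed range
- R² describes fit only over the sampled x values; it says nothing about behaviour beyond them

The R² = 0.9795 only validates the fit within [2.12, 9.64]; treat ŷ = 146.7856 with caution.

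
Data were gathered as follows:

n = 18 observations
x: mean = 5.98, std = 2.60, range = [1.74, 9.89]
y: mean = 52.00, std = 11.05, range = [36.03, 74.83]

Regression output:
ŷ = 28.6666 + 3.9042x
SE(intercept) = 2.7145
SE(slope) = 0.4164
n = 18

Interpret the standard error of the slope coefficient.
SE(β̂₁) = 0.4164 is the estimated standard deviation of the slope estimate across repeated samples; relative to β̂₁ = 3.9042 that is 10.7%, a precise estimate.

SE(β̂₁) = 0.4164 says: if we drew many samples of n = 18 from the same population and refit each time, the fitted slopes would scatter with a standard deviation of roughly 0.4164 around the true β₁.

Relative precision:
- SE / |β̂₁| = 0.4164 / 3.9042 = 10.7%
- Rule of thumb (under 20%: precise; 20% to under 50%: moderately precise; 50% or more: imprecise) → precise

Link to interval estimation: a confidence interval for β₁ is β̂₁ ± t* × 0.4164, so SE sets the half-width per unit of t*.

What drives SE(β̂₁): larger n (here n = 18) → smaller SE; wider spread of x values → smaller SE.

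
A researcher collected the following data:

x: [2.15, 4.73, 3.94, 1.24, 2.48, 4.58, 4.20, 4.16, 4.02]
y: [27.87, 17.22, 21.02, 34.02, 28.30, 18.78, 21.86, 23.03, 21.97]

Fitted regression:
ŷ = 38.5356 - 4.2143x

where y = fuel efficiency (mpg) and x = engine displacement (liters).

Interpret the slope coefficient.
An increase of one liter in engine displacement is associated with a 4.2143 mpg decrease in predicted fuel efficiency.

The slope coefficient β₁ = -4.2143 represents the marginal effect of engine displacement on fuel efficiency.

Interpretation:
- Engine displacement up by 1 liter → predicted fuel efficiency decreases by 4.2143 mpg
- This is a linear approximation: the same per-unit change is assumed across the whole observed x range
- The slope describes association in these data, not necessarily a causal effect

(β₀ = 38.5356 is the fitted value at x = 0 and is not part of the slope interpretation.)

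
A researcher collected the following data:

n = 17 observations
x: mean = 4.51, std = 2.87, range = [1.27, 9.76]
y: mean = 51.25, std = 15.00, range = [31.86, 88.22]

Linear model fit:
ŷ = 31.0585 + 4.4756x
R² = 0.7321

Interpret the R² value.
R² = 0.7321 means 73.21% of the variation in y is explained by the linear relationship with x. This indicates a strong fit.

R² (coefficient of determination) measures the proportion of variance in y explained by the regression model.

Here R² = 0.7321:
- Explained: 73.21% of the variation in y
- Unexplained (residual): 100% − 73.21% = 26.79%
- Rule of thumb (below 0.3 weak; 0.3 to below 0.7 moderate; 0.7 and above strong) → strong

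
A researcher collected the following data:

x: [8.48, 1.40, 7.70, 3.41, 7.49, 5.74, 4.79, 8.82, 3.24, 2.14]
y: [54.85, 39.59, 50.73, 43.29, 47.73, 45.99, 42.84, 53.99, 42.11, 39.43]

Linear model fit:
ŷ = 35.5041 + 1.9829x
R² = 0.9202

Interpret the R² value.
R² = 0.9202 means 92.02% of the variation in y is explained by the linear relationship with x. This indicates a strong fit.

R² (coefficient of determination) measures the proportion of variance in y explained by the regression model.

Here R² = 0.9202:
- Explained: 92.02% of the variation in y
- Unexplained (residual): 100% − 92.02% = 7.98%
- Rule of thumb (below 0.3 weak; 0.3 to below 0.7 moderate; 0.7 and above strong) → strong

Note: R² says nothing about causation, and a high R² does not by itself mean the linear form is appropriate — check the residuals.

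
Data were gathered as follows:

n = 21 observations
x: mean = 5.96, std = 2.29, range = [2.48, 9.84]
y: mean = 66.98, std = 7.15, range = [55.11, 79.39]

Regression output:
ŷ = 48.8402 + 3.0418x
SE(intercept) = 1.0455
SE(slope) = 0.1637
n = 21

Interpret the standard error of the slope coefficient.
SE(β̂₁) = 0.1637 is the estimated standard deviation of the slope estimate across repeated samples; relative to β̂₁ = 3.0418 that is 5.4%, a precise estimate.

What SE measures:
- The standard error quantifies the sampling variability of the coefficient estimate
- It is the estimated standard deviation of β̂₁ across hypothetical repeated samples of the same size
- Smaller SE → more precise estimate

Relative precision:
- SE / |β̂₁| = 0.1637 / 3.0418 = 5.4%
- Rule of thumb (under 20%: precise; 20% to under 50%: moderately precise; 50% or more: imprecise) → precise

Link to the t-test: t = β̂₁ / SE(β̂₁) = 3.0418 / 0.1637 = 18.5816, the statistic for H₀: β₁ = 0.

What drives SE(β̂₁): more residual scatter → larger SE; wider spread of x values → smaller SE; larger n (here n = 21) → smaller SE.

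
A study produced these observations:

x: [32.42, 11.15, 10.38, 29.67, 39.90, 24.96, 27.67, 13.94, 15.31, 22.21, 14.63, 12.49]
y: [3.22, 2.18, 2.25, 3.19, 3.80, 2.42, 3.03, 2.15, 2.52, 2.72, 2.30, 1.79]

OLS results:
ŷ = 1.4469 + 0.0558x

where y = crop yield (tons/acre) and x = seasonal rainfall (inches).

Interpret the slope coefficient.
On average, crop yield is about 0.0558 tons/acre higher for every extra inch of rainfall.

β₁ = 0.0558 is the change in predicted crop yield (tons/acre) per additional inch of rainfall.

Interpretation:
- Rainfall up by 1 inch → predicted crop yield increases by 0.0558 tons/acre
- This is a linear approximation: the same per-unit change is assumed across the whole observed x range

(β₀ = 1.4469 is the fitted value at x = 0 and is not part of the slope interpretation.)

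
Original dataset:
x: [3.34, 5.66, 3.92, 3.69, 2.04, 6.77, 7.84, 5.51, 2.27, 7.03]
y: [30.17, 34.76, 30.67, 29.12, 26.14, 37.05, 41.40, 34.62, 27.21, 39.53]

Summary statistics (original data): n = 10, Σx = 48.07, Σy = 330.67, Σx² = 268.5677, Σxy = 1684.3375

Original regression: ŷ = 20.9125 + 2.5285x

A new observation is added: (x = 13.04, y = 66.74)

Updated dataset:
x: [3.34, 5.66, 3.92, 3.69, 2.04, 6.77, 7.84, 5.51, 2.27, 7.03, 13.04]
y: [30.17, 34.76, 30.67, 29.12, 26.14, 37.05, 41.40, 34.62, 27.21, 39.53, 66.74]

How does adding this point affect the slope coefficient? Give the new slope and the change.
The slope changes from 2.5285 to 3.4993 (change of +0.9708, or +38.4%).

The new point has HIGH LEVERAGE: x = 13.04 is far from the original mean x̄ = 48.07/10 ≈ 4.81 (original range [2.04, 7.84]).

Step 1: Update the sums with the new point (n goes from 10 to 11)
Σx  = 48.07 + 13.04 = 61.11
Σy  = 330.67 + 66.74 = 397.41
Σx² = 268.5677 + 13.04² = 268.5677 + 170.0416 = 438.6093
Σxy = 1684.3375 + 13.04×66.74 = 1684.3375 + 870.2896 = 2554.6271

Step 2: Recompute the slope with b₁ = (nΣxy − ΣxΣy) / (nΣx² − (Σx)²)
Numerator   = 11×2554.6271 − 61.11×397.41 = 28100.8981 − 24285.7251 = 3815.1730
Denominator = 11×438.6093 − 61.11² = 4824.7023 − 3734.4321 = 1090.2702
b₁(new) = 3815.1730 / 1090.2702 = 3.4993

(Same formula on the original sums: (10×1684.3375 − 48.07×330.67) / (10×268.5677 − 48.07²) = 948.0681 / 374.9521 = 2.5285, matching the given fit.)

Step 3: Change in slope
Δβ₁ = 3.4993 − 2.5285 = +0.9708
Relative change = +0.9708 / 2.5285 × 100% = +38.4%
→ the slope increases when the point is added.

Because the point sits above the extension of the original line at a high-leverage x, it tilts the fit up.
In practice: refit with and without it and report both if conclusions differ.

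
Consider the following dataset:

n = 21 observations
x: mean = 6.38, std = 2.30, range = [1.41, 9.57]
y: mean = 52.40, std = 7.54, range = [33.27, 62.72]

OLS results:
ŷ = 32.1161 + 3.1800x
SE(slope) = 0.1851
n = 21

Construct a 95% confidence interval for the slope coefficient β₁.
The 95% CI for β₁ is (2.7926, 3.5674)

Confidence interval for the slope:

The 95% CI for β₁ is: β̂₁ ± t*(α/2, n-2) × SE(β̂₁)

Step 1: Find critical t-value
- Confidence level = 0.95
- Degrees of freedom = n - 2 = 21 - 2 = 19
- t*(α/2, 19) = 2.0930

Step 2: Calculate margin of error
Margin = 2.0930 × 0.1851 = 0.3874

Step 3: Construct interval
CI = 3.1800 ± 0.3874
CI = (2.7926, 3.5674)

Interpretation: We are 95% confident that the true slope β₁ lies between 2.7926 and 3.5674.
Both endpoints are positive, so the data support a genuinely positive slope at this confidence level.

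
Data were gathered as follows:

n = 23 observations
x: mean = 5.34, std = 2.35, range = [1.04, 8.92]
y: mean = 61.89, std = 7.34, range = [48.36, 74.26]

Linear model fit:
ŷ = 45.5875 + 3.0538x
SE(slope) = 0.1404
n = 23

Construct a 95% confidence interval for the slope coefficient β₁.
The 95% CI for β₁ is (2.7618, 3.3458)

Confidence interval for the slope:

The 95% CI for β₁ is: β̂₁ ± t*(α/2, n-2) × SE(β̂₁)

Step 1: Find critical t-value
- Confidence level = 0.95
- Degrees of freedom = n - 2 = 23 - 2 = 21
- t*(α/2, 21) = 2.0796

Step 2: Calculate margin of error
Margin = 2.0796 × 0.1404 = 0.2920

Step 3: Construct interval
CI = 3.0538 ± 0.2920
CI = (2.7618, 3.3458)

Interpretation: We are 95% confident that the true slope β₁ lies between 2.7618 and 3.3458.
Both endpoints are positive, so the data support a genuinely positive slope at this confidence level.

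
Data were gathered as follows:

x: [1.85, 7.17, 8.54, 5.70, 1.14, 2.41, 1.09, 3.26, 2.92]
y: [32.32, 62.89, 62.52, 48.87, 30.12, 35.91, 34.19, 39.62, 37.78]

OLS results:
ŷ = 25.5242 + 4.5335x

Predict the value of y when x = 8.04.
ŷ = 61.9735

Plug x = 8.04 into the fitted line:

ŷ = 25.5242 + 4.5335 × 8.04
ŷ = 25.5242 + 36.4493
ŷ = 61.9735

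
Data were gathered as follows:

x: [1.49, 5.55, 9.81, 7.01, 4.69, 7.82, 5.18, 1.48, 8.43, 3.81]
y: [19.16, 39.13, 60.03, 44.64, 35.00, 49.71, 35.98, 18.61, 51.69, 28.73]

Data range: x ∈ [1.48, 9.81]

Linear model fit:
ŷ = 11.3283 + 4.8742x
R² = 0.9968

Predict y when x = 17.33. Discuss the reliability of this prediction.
The equation gives ŷ = 95.7982; however x = 17.33 is 7.52 units above the observed range, so this extrapolated value should not be trusted.

Prediction calculation:
ŷ = 11.3283 + 4.8742 × 17.33
ŷ = 95.7982

Reliability:
- Data range: x ∈ [1.48, 9.81]
- Prediction point: x = 17.33 is 7.52 units above the observed range → this is EXTRAPOLATION, not interpolation

Why that matters here:
- There are no observations near this x to validate the fitted line there
- The standard error of prediction grows with (x − x̄)², and x = 17.33 is far from x̄ = 5.53
- The linear relationship may not hold outside the observed range

Report the number if required, but flag clearly that it is an extrapolation.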